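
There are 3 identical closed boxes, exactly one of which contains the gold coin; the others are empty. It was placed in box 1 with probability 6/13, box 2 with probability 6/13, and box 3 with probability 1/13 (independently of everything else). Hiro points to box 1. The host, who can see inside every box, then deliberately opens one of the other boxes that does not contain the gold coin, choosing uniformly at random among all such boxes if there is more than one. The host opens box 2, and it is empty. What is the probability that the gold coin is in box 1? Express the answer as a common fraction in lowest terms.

Apply Bayes' rule, conditioning on where the gold coin actually is.
If it is in box 1 (prior 6/13): the host has 2 equally likely choices, so probability 1/2; weight (6/13)·(1/2) = 3/13.
If it is in box 2 (prior 6/13): the host opened box 2, so this case is ruled out; weight (6/13)·0 = 0.
If it is in box 3 (prior 1/13): the host has no choice, probability 1; weight (1/13)·1 = 1/13.
The weights sum to 4/13.
So P(the gold coin in box 1 | the host opened box 2) = (3/13) / (4/13) = 3/4.

3/4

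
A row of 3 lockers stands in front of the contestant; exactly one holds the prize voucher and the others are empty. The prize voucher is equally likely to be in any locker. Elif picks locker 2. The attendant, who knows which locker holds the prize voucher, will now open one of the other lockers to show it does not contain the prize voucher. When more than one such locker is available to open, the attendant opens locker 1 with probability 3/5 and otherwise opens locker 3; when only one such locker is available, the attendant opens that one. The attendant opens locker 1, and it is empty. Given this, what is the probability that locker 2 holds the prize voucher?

3/8

Apply Bayes' rule, conditioning on where the prize voucher actually is.
If it is in locker 1 (prior 1/3): the attendant opened locker 1, so this case is ruled out; weight (1/3)·0 = 0.
If it is in locker 2 (prior 1/3): locker 1 is available, opened with probability 3/5; weight (1/3)·(3/5) = 1/5.
If it is in locker 3 (prior 1/3): only locker 1 is available, probability 1; weight (1/3)·1 = 1/3.
The weights sum to 8/15.
So P(the prize voucher in locker 2 | the attendant opened locker 1) = (1/5) / (8/15) = 3/8.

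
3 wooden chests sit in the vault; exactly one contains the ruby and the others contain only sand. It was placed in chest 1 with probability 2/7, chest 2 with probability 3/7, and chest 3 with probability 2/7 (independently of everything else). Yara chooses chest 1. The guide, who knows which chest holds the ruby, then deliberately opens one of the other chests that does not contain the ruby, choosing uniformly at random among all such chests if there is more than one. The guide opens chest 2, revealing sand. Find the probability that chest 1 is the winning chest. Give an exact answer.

Apply Bayes' rule, conditioning on where the ruby actually is.
If it is in chest 1 (prior 2/7): the guide has 2 equally likely choices, so probability 1/2; weight (2/7)·(1/2) = 1/7.
If it is in chest 2 (prior 3/7): the guide opened chest 2, so this case is ruled out; weight (3/7)·0 = 0.
If it is in chest 3 (prior 2/7): the guide has no choice, probability 1; weight (2/7)·1 = 2/7.
The weights sum to 3/7.
So P(the ruby in chest 1 | the guide opened chest 2) = (1/7) / (3/7) = 1/3.

1/3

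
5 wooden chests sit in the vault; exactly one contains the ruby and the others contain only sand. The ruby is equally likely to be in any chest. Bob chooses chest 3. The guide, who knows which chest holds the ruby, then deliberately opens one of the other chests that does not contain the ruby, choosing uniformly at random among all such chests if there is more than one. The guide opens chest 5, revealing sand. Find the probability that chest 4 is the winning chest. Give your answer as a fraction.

Consider each possible location of the ruby in turn.
If it is in any of chests 1, 2, and 4 (prior 1/5 each): the guide has 3 equally likely choices, so probability 1/3; weight (1/5)·(1/3) = 1/15 each.
If it is in chest 3 (prior 1/5): the guide has 4 equally likely choices, so probability 1/4; weight (1/5)·(1/4) = 1/20.
If it is in chest 5 (prior 1/5): the guide opened chest 5, so this case is ruled out; weight (1/5)·0 = 0.
The weights sum to 1/4.
So P(the ruby in chest 4 | the guide opened chest 5) = (1/15) / (1/4) = 4/15.

4/15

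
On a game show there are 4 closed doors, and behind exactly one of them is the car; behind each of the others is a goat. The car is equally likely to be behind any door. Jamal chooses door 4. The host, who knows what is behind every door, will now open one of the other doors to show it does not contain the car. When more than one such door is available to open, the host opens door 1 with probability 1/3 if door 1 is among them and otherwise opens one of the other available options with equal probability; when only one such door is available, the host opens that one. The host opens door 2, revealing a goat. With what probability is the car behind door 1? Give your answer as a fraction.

1/3

Apply Bayes' rule, conditioning on where the car actually is.
If it is behind door 1 (prior 1/4): door 1 holds the prize so is unavailable; the host chooses uniformly among the 2 others, probability 1/2; weight (1/4)·(1/2) = 1/8.
If it is behind door 2 (prior 1/4): the host opened door 2, so this case is ruled out; weight (1/4)·0 = 0.
If it is behind door 3 (prior 1/4): door 1 is available but not opened, probability 2/3; weight (1/4)·(2/3) = 1/6.
If it is behind door 4 (prior 1/4): door 1 is available but not opened; door 2 gets probability (1 − 1/3)/2 = 1/3; weight (1/4)·(1/3) = 1/12.
The weights sum to 3/8.
So P(the car behind door 1 | the host opened door 2) = (1/8) / (3/8) = 1/3.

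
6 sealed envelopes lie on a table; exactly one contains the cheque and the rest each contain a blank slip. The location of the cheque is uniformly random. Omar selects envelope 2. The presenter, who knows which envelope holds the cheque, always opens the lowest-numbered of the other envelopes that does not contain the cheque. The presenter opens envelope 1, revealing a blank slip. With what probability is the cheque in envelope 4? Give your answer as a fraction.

Consider each possible location of the cheque in turn.
If it is in envelope 1 (prior 1/6): the presenter opened envelope 1, so this case is ruled out; weight (1/6)·0 = 0.
If it is in any of envelopes 2, 3, 4, 5, and 6 (prior 1/6 each): envelope 1 is the lowest-numbered option available, probability 1; weight (1/6)·1 = 1/6 each.
The weights sum to 5/6.
So P(the cheque in envelope 4 | the presenter opened envelope 1) = (1/6) / (5/6) = 1/5.

1/5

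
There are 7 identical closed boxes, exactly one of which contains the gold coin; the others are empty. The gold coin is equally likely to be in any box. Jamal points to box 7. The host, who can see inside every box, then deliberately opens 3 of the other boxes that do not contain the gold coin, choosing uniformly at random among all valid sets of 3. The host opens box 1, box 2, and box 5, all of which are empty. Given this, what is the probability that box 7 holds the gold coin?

Condition on the true location of the gold coin.
If it is in any of boxes 1, 2, and 5 (prior 1/7 each): that box was opened and seen not to hold the prize — ruled out; weight (1/7)·0 = 0 each.
If it is in any of boxes 3, 4, and 6 (prior 1/7 each): the host has 10 equally likely choices, so probability 1/10; weight (1/7)·(1/10) = 1/70 each.
If it is in box 7 (prior 1/7): the host has 20 equally likely choices, so probability 1/20; weight (1/7)·(1/20) = 1/140.
The weights sum to 1/20.
So P(the gold coin in box 7 | the host opened box 1, box 2, and box 5) = (1/140) / (1/20) = 1/7.

1/7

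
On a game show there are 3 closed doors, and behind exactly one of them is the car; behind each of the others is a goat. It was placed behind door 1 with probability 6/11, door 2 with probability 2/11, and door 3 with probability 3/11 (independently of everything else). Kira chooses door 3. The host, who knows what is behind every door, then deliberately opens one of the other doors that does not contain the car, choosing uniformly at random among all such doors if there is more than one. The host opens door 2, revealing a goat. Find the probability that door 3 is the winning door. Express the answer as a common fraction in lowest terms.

Condition on the true location of the car.
If it is behind door 1 (prior 6/11): the host has no choice, probability 1; weight (6/11)·1 = 6/11.
If it is behind door 2 (prior 2/11): the host opened door 2, so this case is ruled out; weight (2/11)·0 = 0.
If it is behind door 3 (prior 3/11): the host has 2 equally likely choices, so probability 1/2; weight (3/11)·(1/2) = 3/22.
The weights sum to 15/22.
So P(the car behind door 3 | the host opened door 2) = (3/22) / (15/22) = 1/5.

1/5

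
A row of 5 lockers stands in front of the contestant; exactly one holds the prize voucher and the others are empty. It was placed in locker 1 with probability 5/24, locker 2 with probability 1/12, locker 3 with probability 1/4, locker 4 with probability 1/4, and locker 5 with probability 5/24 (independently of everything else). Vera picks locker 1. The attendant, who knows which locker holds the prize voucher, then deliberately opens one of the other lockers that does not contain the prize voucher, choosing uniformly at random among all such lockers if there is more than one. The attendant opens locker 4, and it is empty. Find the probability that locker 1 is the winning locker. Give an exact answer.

15/67

Condition on the true location of the prize voucher.
If it is in locker 1 (prior 5/24): the attendant has 4 equally likely choices, so probability 1/4; weight (5/24)·(1/4) = 5/96.
If it is in locker 2 (prior 1/12): the attendant has 3 equally likely choices, so probability 1/3; weight (1/12)·(1/3) = 1/36.
If it is in locker 3 (prior 1/4): the attendant has 3 equally likely choices, so probability 1/3; weight (1/4)·(1/3) = 1/12.
If it is in locker 4 (prior 1/4): the attendant opened locker 4, so this case is ruled out; weight (1/4)·0 = 0.
If it is in locker 5 (prior 5/24): the attendant has 3 equally likely choices, so probability 1/3; weight (5/24)·(1/3) = 5/72.
The weights sum to 67/288.
So P(the prize voucher in locker 1 | the attendant opened locker 4) = (5/96) / (67/288) = 15/67.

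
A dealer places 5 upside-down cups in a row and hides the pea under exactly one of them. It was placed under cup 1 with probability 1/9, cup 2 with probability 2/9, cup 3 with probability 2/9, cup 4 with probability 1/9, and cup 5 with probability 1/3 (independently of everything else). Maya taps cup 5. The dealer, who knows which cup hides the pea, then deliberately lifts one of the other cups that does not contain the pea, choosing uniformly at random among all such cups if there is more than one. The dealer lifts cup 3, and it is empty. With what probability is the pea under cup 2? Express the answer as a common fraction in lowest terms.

8/25

Consider each possible location of the pea in turn.
If it is under either of cups 1 and 4 (prior 1/9 each): the dealer has 3 equally likely choices, so probability 1/3; weight (1/9)·(1/3) = 1/27 each.
If it is under cup 2 (prior 2/9): the dealer has 3 equally likely choices, so probability 1/3; weight (2/9)·(1/3) = 2/27.
If it is under cup 3 (prior 2/9): the dealer opened cup 3, so this case is ruled out; weight (2/9)·0 = 0.
If it is under cup 5 (prior 1/3): the dealer has 4 equally likely choices, so probability 1/4; weight (1/3)·(1/4) = 1/12.
The weights sum to 25/108.
So P(the pea under cup 2 | the dealer opened cup 3) = (2/27) / (25/108) = 8/25.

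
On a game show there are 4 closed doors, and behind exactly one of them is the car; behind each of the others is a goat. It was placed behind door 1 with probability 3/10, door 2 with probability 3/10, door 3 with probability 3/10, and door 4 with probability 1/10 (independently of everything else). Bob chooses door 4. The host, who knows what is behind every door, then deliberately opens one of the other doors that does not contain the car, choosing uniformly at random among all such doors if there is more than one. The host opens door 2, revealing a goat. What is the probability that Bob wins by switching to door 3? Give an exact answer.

Consider each possible location of the car in turn.
If it is behind either of doors 1 and 3 (prior 3/10 each): the host has 2 equally likely choices, so probability 1/2; weight (3/10)·(1/2) = 3/20 each.
If it is behind door 2 (prior 3/10): the host opened door 2, so this case is ruled out; weight (3/10)·0 = 0.
If it is behind door 4 (prior 1/10): the host has 3 equally likely choices, so probability 1/3; weight (1/10)·(1/3) = 1/30.
The weights sum to 1/3.
So P(the car behind door 3 | the host opened door 2) = (3/20) / (1/3) = 9/20.

9/20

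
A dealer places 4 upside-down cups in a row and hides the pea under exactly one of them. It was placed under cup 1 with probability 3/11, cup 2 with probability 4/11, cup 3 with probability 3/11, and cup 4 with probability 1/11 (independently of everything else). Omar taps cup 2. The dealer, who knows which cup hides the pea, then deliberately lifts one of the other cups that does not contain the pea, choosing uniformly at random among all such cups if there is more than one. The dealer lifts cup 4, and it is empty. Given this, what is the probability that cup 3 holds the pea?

Condition on the true location of the pea.
If it is under either of cups 1 and 3 (prior 3/11 each): the dealer has 2 equally likely choices, so probability 1/2; weight (3/11)·(1/2) = 3/22 each.
If it is under cup 2 (prior 4/11): the dealer has 3 equally likely choices, so probability 1/3; weight (4/11)·(1/3) = 4/33.
If it is under cup 4 (prior 1/11): the dealer opened cup 4, so this case is ruled out; weight (1/11)·0 = 0.
The weights sum to 13/33.
So P(the pea under cup 3 | the dealer opened cup 4) = (3/22) / (13/33) = 9/26.

9/26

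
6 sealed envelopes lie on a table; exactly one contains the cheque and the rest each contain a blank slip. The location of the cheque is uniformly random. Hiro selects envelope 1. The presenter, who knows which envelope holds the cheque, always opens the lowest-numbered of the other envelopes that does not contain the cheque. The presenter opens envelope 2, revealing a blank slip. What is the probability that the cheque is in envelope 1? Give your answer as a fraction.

1/5

Consider each possible location of the cheque in turn.
If it is in any of envelopes 1, 3, 4, 5, and 6 (prior 1/6 each): envelope 2 is the lowest-numbered option available, probability 1; weight (1/6)·1 = 1/6 each.
If it is in envelope 2 (prior 1/6): the presenter opened envelope 2, so this case is ruled out; weight (1/6)·0 = 0.
The weights sum to 5/6.
So P(the cheque in envelope 1 | the presenter opened envelope 2) = (1/6) / (5/6) = 1/5.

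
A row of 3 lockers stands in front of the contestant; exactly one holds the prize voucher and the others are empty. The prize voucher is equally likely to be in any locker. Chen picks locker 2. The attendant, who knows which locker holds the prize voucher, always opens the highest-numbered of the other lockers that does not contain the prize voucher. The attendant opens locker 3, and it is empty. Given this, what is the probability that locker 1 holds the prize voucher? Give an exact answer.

Condition on the true location of the prize voucher.
If it is in either of lockers 1 and 2 (prior 1/3 each): locker 3 is the highest-numbered option available, probability 1; weight (1/3)·1 = 1/3 each.
If it is in locker 3 (prior 1/3): the attendant opened locker 3, so this case is ruled out; weight (1/3)·0 = 0.
The weights sum to 2/3.
So P(the prize voucher in locker 1 | the attendant opened locker 3) = (1/3) / (2/3) = 1/2.

1/2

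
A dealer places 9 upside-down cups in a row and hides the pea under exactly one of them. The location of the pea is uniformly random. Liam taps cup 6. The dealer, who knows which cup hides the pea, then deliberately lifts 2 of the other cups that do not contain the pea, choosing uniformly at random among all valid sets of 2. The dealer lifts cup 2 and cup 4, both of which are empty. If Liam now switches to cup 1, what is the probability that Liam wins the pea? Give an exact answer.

4/27

Apply Bayes' rule, conditioning on where the pea actually is.
If it is under any of cups 1, 3, 5, 7, 8, and 9 (prior 1/9 each): the dealer has 21 equally likely choices, so probability 1/21; weight (1/9)·(1/21) = 1/189 each.
If it is under either of cups 2 and 4 (prior 1/9 each): that cup was opened and seen not to hold the prize — ruled out; weight (1/9)·0 = 0 each.
If it is under cup 6 (prior 1/9): the dealer has 28 equally likely choices, so probability 1/28; weight (1/9)·(1/28) = 1/252.
The weights sum to 1/28.
So P(the pea under cup 1 | the dealer opened cup 2 and cup 4) = (1/189) / (1/28) = 4/27.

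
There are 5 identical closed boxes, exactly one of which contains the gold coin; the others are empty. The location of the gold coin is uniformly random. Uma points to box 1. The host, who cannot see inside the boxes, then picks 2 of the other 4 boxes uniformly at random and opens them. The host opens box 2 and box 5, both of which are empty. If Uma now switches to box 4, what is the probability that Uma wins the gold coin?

Consider each possible location of the gold coin in turn.
If it is in any of boxes 1, 3, and 4 (prior 1/5 each): the host picks exactly this set with probability 1/6 regardless, and none is the prize; weight (1/5)·(1/6) = 1/30 each.
If it is in either of boxes 2 and 5 (prior 1/5 each): that box was opened and seen not to hold the prize — ruled out; weight (1/5)·0 = 0 each.
The weights sum to 1/10.
So P(the gold coin in box 4 | the host opened box 2 and box 5) = (1/30) / (1/10) = 1/3.

1/3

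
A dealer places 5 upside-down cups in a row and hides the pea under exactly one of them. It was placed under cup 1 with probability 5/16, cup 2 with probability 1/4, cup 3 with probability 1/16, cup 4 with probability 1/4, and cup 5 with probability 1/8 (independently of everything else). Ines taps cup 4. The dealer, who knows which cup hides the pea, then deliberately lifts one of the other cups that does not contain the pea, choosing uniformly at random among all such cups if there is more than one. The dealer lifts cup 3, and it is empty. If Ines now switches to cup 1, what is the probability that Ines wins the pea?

5/14

Consider each possible location of the pea in turn.
If it is under cup 1 (prior 5/16): the dealer has 3 equally likely choices, so probability 1/3; weight (5/16)·(1/3) = 5/48.
If it is under cup 2 (prior 1/4): the dealer has 3 equally likely choices, so probability 1/3; weight (1/4)·(1/3) = 1/12.
If it is under cup 3 (prior 1/16): the dealer opened cup 3, so this case is ruled out; weight (1/16)·0 = 0.
If it is under cup 4 (prior 1/4): the dealer has 4 equally likely choices, so probability 1/4; weight (1/4)·(1/4) = 1/16.
If it is under cup 5 (prior 1/8): the dealer has 3 equally likely choices, so probability 1/3; weight (1/8)·(1/3) = 1/24.
The weights sum to 7/24.
So P(the pea under cup 1 | the dealer opened cup 3) = (5/48) / (7/24) = 5/14.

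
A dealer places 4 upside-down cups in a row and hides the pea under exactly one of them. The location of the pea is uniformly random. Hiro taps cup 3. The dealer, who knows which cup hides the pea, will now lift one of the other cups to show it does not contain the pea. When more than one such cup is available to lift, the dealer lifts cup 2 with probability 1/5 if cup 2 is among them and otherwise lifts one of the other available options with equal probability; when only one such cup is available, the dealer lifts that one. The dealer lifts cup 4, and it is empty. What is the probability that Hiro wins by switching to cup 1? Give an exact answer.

8/17

Condition on the true location of the pea.
If it is under cup 1 (prior 1/4): cup 2 is available but not opened, probability 4/5; weight (1/4)·(4/5) = 1/5.
If it is under cup 2 (prior 1/4): cup 2 holds the prize so is unavailable; the dealer chooses uniformly among the 2 others, probability 1/2; weight (1/4)·(1/2) = 1/8.
If it is under cup 3 (prior 1/4): cup 2 is available but not opened; cup 4 gets probability (1 − 1/5)/2 = 2/5; weight (1/4)·(2/5) = 1/10.
If it is under cup 4 (prior 1/4): the dealer opened cup 4, so this case is ruled out; weight (1/4)·0 = 0.
The weights sum to 17/40.
So P(the pea under cup 1 | the dealer opened cup 4) = (1/5) / (17/40) = 8/17.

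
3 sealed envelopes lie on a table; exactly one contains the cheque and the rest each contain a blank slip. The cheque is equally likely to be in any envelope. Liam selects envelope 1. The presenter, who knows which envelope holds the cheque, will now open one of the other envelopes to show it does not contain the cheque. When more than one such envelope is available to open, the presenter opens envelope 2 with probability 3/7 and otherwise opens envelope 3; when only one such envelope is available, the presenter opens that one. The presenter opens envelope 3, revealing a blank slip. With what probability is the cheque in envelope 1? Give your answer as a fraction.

Apply Bayes' rule, conditioning on where the cheque actually is.
If it is in envelope 1 (prior 1/3): envelope 2 is available but not opened, probability 4/7; weight (1/3)·(4/7) = 4/21.
If it is in envelope 2 (prior 1/3): only envelope 3 is available, probability 1; weight (1/3)·1 = 1/3.
If it is in envelope 3 (prior 1/3): the presenter opened envelope 3, so this case is ruled out; weight (1/3)·0 = 0.
The weights sum to 11/21.
So P(the cheque in envelope 1 | the presenter opened envelope 3) = (4/21) / (11/21) = 4/11.

4/11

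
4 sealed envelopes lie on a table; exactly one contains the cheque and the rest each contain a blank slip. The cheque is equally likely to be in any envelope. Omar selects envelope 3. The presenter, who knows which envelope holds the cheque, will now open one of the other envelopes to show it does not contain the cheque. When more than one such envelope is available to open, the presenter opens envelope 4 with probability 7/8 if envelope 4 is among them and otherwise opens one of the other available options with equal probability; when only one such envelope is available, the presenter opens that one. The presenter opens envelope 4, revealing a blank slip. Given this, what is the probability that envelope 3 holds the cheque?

1/3

Consider each possible location of the cheque in turn.
If it is in any of envelopes 1, 2, and 3 (prior 1/4 each): envelope 4 is available, opened with probability 7/8; weight (1/4)·(7/8) = 7/32 each.
If it is in envelope 4 (prior 1/4): the presenter opened envelope 4, so this case is ruled out; weight (1/4)·0 = 0.
The weights sum to 21/32.
So P(the cheque in envelope 3 | the presenter opened envelope 4) = (7/32) / (21/32) = 1/3.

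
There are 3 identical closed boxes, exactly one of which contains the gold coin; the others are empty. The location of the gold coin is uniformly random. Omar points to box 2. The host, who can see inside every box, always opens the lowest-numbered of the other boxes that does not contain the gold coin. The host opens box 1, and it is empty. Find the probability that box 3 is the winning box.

Consider each possible location of the gold coin in turn.
If it is in box 1 (prior 1/3): the host opened box 1, so this case is ruled out; weight (1/3)·0 = 0.
If it is in either of boxes 2 and 3 (prior 1/3 each): box 1 is the lowest-numbered option available, probability 1; weight (1/3)·1 = 1/3 each.
The weights sum to 2/3.
So P(the gold coin in box 3 | the host opened box 1) = (1/3) / (2/3) = 1/2.

1/2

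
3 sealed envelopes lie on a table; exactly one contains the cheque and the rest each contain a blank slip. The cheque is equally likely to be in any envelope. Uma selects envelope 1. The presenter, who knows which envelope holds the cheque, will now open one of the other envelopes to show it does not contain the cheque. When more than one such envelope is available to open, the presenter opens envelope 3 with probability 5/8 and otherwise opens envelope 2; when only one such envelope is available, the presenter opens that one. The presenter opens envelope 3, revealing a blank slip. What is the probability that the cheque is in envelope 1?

Apply Bayes' rule, conditioning on where the cheque actually is.
If it is in envelope 1 (prior 1/3): envelope 3 is available, opened with probability 5/8; weight (1/3)·(5/8) = 5/24.
If it is in envelope 2 (prior 1/3): only envelope 3 is available, probability 1; weight (1/3)·1 = 1/3.
If it is in envelope 3 (prior 1/3): the presenter opened envelope 3, so this case is ruled out; weight (1/3)·0 = 0.
The weights sum to 13/24.
So P(the cheque in envelope 1 | the presenter opened envelope 3) = (5/24) / (13/24) = 5/13.

5/13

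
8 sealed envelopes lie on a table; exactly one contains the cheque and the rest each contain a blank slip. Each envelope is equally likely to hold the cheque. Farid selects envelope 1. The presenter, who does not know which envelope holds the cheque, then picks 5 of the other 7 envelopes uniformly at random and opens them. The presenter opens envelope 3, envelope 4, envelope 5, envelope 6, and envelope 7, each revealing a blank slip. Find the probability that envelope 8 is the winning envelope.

1/3

Condition on the true location of the cheque.
If it is in any of envelopes 1, 2, and 8 (prior 1/8 each): the presenter picks exactly this set with probability 1/21 regardless, and none is the prize; weight (1/8)·(1/21) = 1/168 each.
If it is in any of envelopes 3, 4, 5, 6, and 7 (prior 1/8 each): that envelope was opened and seen not to hold the prize — ruled out; weight (1/8)·0 = 0 each.
The weights sum to 1/56.
So P(the cheque in envelope 8 | the presenter opened envelope 3, envelope 4, envelope 5, envelope 6, and envelope 7) = (1/168) / (1/56) = 1/3.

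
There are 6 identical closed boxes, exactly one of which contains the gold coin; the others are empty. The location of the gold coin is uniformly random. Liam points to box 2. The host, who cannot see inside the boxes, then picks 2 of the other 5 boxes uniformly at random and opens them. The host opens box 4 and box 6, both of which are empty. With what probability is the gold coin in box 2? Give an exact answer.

Condition on the true location of the gold coin.
If it is in any of boxes 1, 2, 3, and 5 (prior 1/6 each): the host picks exactly this set with probability 1/10 regardless, and none is the prize; weight (1/6)·(1/10) = 1/60 each.
If it is in either of boxes 4 and 6 (prior 1/6 each): that box was opened and seen not to hold the prize — ruled out; weight (1/6)·0 = 0 each.
The weights sum to 1/15.
So P(the gold coin in box 2 | the host opened box 4 and box 6) = (1/60) / (1/15) = 1/4.

1/4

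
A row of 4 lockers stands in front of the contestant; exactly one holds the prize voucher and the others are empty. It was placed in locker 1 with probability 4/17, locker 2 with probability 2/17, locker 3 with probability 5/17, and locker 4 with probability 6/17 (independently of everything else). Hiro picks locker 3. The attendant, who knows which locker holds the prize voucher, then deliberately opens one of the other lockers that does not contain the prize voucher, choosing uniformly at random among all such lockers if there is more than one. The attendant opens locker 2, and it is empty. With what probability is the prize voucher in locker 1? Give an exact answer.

Condition on the true location of the prize voucher.
If it is in locker 1 (prior 4/17): the attendant has 2 equally likely choices, so probability 1/2; weight (4/17)·(1/2) = 2/17.
If it is in locker 2 (prior 2/17): the attendant opened locker 2, so this case is ruled out; weight (2/17)·0 = 0.
If it is in locker 3 (prior 5/17): the attendant has 3 equally likely choices, so probability 1/3; weight (5/17)·(1/3) = 5/51.
If it is in locker 4 (prior 6/17): the attendant has 2 equally likely choices, so probability 1/2; weight (6/17)·(1/2) = 3/17.
The weights sum to 20/51.
So P(the prize voucher in locker 1 | the attendant opened locker 2) = (2/17) / (20/51) = 3/10.

3/10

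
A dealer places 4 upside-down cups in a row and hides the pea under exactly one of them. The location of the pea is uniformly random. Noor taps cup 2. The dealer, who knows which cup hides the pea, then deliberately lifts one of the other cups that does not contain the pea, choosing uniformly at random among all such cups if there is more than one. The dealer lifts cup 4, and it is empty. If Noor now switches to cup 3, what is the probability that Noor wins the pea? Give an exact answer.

Condition on the true location of the pea.
If it is under either of cups 1 and 3 (prior 1/4 each): the dealer has 2 equally likely choices, so probability 1/2; weight (1/4)·(1/2) = 1/8 each.
If it is under cup 2 (prior 1/4): the dealer has 3 equally likely choices, so probability 1/3; weight (1/4)·(1/3) = 1/12.
If it is under cup 4 (prior 1/4): the dealer opened cup 4, so this case is ruled out; weight (1/4)·0 = 0.
The weights sum to 1/3.
So P(the pea under cup 3 | the dealer opened cup 4) = (1/8) / (1/3) = 3/8.

3/8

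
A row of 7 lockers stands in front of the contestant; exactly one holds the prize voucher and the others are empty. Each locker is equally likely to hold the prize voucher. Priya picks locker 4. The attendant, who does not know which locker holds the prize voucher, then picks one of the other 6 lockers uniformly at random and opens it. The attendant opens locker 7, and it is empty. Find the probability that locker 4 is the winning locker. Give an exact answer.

Consider each possible location of the prize voucher in turn.
If it is in any of lockers 1, 2, 3, 4, 5, and 6 (prior 1/7 each): the attendant picks locker 7 with probability 1/6 regardless, and it is not the prize; weight (1/7)·(1/6) = 1/42 each.
If it is in locker 7 (prior 1/7): the attendant opened locker 7, so this case is ruled out; weight (1/7)·0 = 0.
The weights sum to 1/7.
So P(the prize voucher in locker 4 | the attendant opened locker 7) = (1/42) / (1/7) = 1/6.

1/6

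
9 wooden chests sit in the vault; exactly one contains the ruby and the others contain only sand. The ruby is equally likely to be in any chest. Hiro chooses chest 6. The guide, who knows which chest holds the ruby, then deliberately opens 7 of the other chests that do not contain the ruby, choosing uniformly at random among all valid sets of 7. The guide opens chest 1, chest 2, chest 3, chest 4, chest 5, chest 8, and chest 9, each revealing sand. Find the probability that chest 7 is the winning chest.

Consider each possible location of the ruby in turn.
If it is in any of chests 1, 2, 3, 4, 5, 8, and 9 (prior 1/9 each): that chest was opened and seen not to hold the prize — ruled out; weight (1/9)·0 = 0 each.
If it is in chest 6 (prior 1/9): the guide has 8 equally likely choices, so probability 1/8; weight (1/9)·(1/8) = 1/72.
If it is in chest 7 (prior 1/9): the guide has no choice, probability 1; weight (1/9)·1 = 1/9.
The weights sum to 1/8.
So P(the ruby in chest 7 | the guide opened chest 1, chest 2, chest 3, chest 4, chest 5, chest 8, and chest 9) = (1/9) / (1/8) = 8/9.

8/9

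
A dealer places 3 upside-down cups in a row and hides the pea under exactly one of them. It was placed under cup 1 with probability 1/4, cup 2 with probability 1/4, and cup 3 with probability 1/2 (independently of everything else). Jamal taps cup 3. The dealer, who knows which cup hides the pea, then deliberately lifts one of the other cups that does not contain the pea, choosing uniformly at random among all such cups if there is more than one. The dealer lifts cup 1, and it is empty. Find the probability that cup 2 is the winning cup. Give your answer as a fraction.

1/2

Consider each possible location of the pea in turn.
If it is under cup 1 (prior 1/4): the dealer opened cup 1, so this case is ruled out; weight (1/4)·0 = 0.
If it is under cup 2 (prior 1/4): the dealer has no choice, probability 1; weight (1/4)·1 = 1/4.
If it is under cup 3 (prior 1/2): the dealer has 2 equally likely choices, so probability 1/2; weight (1/2)·(1/2) = 1/4.
The weights sum to 1/2.
So P(the pea under cup 2 | the dealer opened cup 1) = (1/4) / (1/2) = 1/2.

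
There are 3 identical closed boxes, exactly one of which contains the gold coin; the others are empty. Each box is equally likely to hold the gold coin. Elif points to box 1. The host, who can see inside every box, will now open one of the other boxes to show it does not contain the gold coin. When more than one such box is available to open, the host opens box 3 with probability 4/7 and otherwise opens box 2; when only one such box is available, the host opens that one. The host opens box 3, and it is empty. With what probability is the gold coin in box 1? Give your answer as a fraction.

Apply Bayes' rule, conditioning on where the gold coin actually is.
If it is in box 1 (prior 1/3): box 3 is available, opened with probability 4/7; weight (1/3)·(4/7) = 4/21.
If it is in box 2 (prior 1/3): only box 3 is available, probability 1; weight (1/3)·1 = 1/3.
If it is in box 3 (prior 1/3): the host opened box 3, so this case is ruled out; weight (1/3)·0 = 0.
The weights sum to 11/21.
So P(the gold coin in box 1 | the host opened box 3) = (4/21) / (11/21) = 4/11.

4/11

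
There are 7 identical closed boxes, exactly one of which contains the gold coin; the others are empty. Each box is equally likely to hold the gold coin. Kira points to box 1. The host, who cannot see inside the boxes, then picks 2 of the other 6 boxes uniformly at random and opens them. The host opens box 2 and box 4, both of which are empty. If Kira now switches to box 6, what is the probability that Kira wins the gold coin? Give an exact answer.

Condition on the true location of the gold coin.
If it is in any of boxes 1, 3, 5, 6, and 7 (prior 1/7 each): the host picks exactly this set with probability 1/15 regardless, and none is the prize; weight (1/7)·(1/15) = 1/105 each.
If it is in either of boxes 2 and 4 (prior 1/7 each): that box was opened and seen not to hold the prize — ruled out; weight (1/7)·0 = 0 each.
The weights sum to 1/21.
So P(the gold coin in box 6 | the host opened box 2 and box 4) = (1/105) / (1/21) = 1/5.

1/5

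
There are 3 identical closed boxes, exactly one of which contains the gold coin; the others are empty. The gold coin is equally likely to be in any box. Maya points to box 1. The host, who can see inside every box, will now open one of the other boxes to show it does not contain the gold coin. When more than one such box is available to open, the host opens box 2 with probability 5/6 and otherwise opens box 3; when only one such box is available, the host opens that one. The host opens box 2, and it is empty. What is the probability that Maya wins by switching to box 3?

6/11

Condition on the true location of the gold coin.
If it is in box 1 (prior 1/3): box 2 is available, opened with probability 5/6; weight (1/3)·(5/6) = 5/18.
If it is in box 2 (prior 1/3): the host opened box 2, so this case is ruled out; weight (1/3)·0 = 0.
If it is in box 3 (prior 1/3): only box 2 is available, probability 1; weight (1/3)·1 = 1/3.
The weights sum to 11/18.
So P(the gold coin in box 3 | the host opened box 2) = (1/3) / (11/18) = 6/11.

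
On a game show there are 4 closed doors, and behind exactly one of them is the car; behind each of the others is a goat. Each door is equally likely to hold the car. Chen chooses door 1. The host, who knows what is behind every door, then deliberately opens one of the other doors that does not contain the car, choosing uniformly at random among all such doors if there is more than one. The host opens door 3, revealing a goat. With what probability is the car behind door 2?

3/8

Consider each possible location of the car in turn.
If it is behind door 1 (prior 1/4): the host has 3 equally likely choices, so probability 1/3; weight (1/4)·(1/3) = 1/12.
If it is behind either of doors 2 and 4 (prior 1/4 each): the host has 2 equally likely choices, so probability 1/2; weight (1/4)·(1/2) = 1/8 each.
If it is behind door 3 (prior 1/4): the host opened door 3, so this case is ruled out; weight (1/4)·0 = 0.
The weights sum to 1/3.
So P(the car behind door 2 | the host opened door 3) = (1/8) / (1/3) = 3/8.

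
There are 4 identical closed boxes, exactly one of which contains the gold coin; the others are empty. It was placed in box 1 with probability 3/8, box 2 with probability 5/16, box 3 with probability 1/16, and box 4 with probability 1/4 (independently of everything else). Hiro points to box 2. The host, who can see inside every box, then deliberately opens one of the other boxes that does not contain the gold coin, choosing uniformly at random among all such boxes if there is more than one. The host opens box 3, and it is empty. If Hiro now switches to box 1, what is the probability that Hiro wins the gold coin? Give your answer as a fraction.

9/20

Condition on the true location of the gold coin.
If it is in box 1 (prior 3/8): the host has 2 equally likely choices, so probability 1/2; weight (3/8)·(1/2) = 3/16.
If it is in box 2 (prior 5/16): the host has 3 equally likely choices, so probability 1/3; weight (5/16)·(1/3) = 5/48.
If it is in box 3 (prior 1/16): the host opened box 3, so this case is ruled out; weight (1/16)·0 = 0.
If it is in box 4 (prior 1/4): the host has 2 equally likely choices, so probability 1/2; weight (1/4)·(1/2) = 1/8.
The weights sum to 5/12.
So P(the gold coin in box 1 | the host opened box 3) = (3/16) / (5/12) = 9/20.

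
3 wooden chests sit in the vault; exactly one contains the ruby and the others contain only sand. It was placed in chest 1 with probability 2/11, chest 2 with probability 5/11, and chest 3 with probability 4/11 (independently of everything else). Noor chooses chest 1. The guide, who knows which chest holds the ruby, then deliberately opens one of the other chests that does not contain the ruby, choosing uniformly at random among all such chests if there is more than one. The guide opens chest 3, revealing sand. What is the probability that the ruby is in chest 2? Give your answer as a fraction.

Condition on the true location of the ruby.
If it is in chest 1 (prior 2/11): the guide has 2 equally likely choices, so probability 1/2; weight (2/11)·(1/2) = 1/11.
If it is in chest 2 (prior 5/11): the guide has no choice, probability 1; weight (5/11)·1 = 5/11.
If it is in chest 3 (prior 4/11): the guide opened chest 3, so this case is ruled out; weight (4/11)·0 = 0.
The weights sum to 6/11.
So P(the ruby in chest 2 | the guide opened chest 3) = (5/11) / (6/11) = 5/6.

5/6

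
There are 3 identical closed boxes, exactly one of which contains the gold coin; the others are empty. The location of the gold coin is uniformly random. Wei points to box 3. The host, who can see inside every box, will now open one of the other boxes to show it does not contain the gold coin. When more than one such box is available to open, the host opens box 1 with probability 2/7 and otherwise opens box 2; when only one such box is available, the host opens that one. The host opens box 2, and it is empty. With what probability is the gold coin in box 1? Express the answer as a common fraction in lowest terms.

7/12

Apply Bayes' rule, conditioning on where the gold coin actually is.
If it is in box 1 (prior 1/3): only box 2 is available, probability 1; weight (1/3)·1 = 1/3.
If it is in box 2 (prior 1/3): the host opened box 2, so this case is ruled out; weight (1/3)·0 = 0.
If it is in box 3 (prior 1/3): box 1 is available but not opened, probability 5/7; weight (1/3)·(5/7) = 5/21.
The weights sum to 4/7.
So P(the gold coin in box 1 | the host opened box 2) = (1/3) / (4/7) = 7/12.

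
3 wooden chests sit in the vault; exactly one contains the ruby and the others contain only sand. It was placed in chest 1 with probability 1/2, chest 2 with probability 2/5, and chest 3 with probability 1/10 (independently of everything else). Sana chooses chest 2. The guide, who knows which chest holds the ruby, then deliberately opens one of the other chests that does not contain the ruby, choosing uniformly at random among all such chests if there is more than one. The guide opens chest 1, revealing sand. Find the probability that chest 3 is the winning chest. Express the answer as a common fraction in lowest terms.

1/3

Condition on the true location of the ruby.
If it is in chest 1 (prior 1/2): the guide opened chest 1, so this case is ruled out; weight (1/2)·0 = 0.
If it is in chest 2 (prior 2/5): the guide has 2 equally likely choices, so probability 1/2; weight (2/5)·(1/2) = 1/5.
If it is in chest 3 (prior 1/10): the guide has no choice, probability 1; weight (1/10)·1 = 1/10.
The weights sum to 3/10.
So P(the ruby in chest 3 | the guide opened chest 1) = (1/10) / (3/10) = 1/3.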